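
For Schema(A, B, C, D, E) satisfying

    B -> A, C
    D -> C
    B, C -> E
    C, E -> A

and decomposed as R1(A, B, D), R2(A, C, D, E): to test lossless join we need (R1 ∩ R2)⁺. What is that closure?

A, C, D

R1 ∩ R2 = {A, D}.
D → C applies, adding C
Closure: {A, C, D}.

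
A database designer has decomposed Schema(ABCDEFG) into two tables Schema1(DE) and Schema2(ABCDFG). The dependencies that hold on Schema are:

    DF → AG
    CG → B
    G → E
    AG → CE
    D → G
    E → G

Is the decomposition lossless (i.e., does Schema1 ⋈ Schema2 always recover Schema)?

Yes

Common attributes: Schema1 ∩ Schema2 = {D}.
Closure of {D}: D → G applies, adding G; G → E applies, adding E. So (D)⁺ = {DEG}.
This closure contains every attribute of Schema1, so Schema1 ∩ Schema2 → Schema1. The join is lossless.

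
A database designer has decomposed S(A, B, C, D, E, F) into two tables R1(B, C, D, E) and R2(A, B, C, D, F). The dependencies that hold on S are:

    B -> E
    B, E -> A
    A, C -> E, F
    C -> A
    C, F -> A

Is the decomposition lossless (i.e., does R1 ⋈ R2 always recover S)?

Common attributes: R1 ∩ R2 = {B, C, D}.
Closure of {B, C, D}: B → E applies, adding E; B, E → A applies, adding A; A, C → E, F applies, adding F. So (B, C, D)⁺ = {A, B, C, D, E, F}.
This closure contains every attribute of R1, so R1 ∩ R2 → R1. The join is lossless.

Yes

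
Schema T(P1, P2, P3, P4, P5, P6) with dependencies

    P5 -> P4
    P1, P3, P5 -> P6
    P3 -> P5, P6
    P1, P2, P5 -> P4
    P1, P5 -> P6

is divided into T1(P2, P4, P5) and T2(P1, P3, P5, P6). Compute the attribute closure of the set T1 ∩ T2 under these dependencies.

P4, P5

T1 ∩ T2 = {P5}.
P5 → P4 applies, adding P4
Closure: {P4, P5}.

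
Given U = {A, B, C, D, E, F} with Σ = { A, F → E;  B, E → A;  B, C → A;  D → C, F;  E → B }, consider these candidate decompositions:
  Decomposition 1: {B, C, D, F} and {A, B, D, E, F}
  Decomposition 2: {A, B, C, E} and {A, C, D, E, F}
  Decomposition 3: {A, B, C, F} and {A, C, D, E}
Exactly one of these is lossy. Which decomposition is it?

Decomposition 1: common = {B, D, F}, closure = {A, B, C, D, E, F} → lossless.
Decomposition 2: common = {A, C, E}, closure = {A, B, C, E} → lossless.
Decomposition 3: common = {A, C}, closure = {A, C} → lossy.

Decomposition 3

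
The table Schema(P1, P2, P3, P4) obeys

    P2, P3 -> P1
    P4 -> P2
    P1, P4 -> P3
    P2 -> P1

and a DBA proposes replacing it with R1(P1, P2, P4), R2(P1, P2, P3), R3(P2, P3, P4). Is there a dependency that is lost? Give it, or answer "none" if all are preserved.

P2, P3 → P1 lies within R2.
P4 → P2 lies within R1.
P1, P4 → P3: restricted closure across fragments reaches P3.
P2 → P1 lies within R1.
Every dependency is enforceable on the fragments, so the decomposition is dependency-preserving.

none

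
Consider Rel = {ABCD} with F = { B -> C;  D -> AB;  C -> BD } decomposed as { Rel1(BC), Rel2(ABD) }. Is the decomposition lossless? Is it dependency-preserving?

Lossless test: (B)⁺ = {ABCD}, which contains all of one fragment — lossless.
Dependency preservation: C → BD is not contained in any single fragment, but the restricted closure of its left-hand side across the fragments still reaches the right-hand side; the remaining FDs each lie inside some fragment. All dependencies are preserved.

lossless and dependency-preserving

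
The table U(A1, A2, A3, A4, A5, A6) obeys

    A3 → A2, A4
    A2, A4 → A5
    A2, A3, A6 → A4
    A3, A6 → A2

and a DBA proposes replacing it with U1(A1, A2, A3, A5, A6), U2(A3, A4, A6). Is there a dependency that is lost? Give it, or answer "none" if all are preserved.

Check A2, A4 → A5: no single fragment contains all of {A2, A4, A5}, and the restricted closure of {A2, A4} across the fragments never reaches {A5}.
A3 → A2, A4 is preserved.
A2, A3, A6 → A4 is preserved.
A3, A6 → A2 is preserved.

A2, A4 → A5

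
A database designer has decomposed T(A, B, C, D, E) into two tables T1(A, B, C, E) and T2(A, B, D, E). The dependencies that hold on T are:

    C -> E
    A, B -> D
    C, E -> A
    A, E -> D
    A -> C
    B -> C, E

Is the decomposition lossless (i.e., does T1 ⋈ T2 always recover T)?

Yes

Common attributes: T1 ∩ T2 = {A, B, E}.
Closure of {A, B, E}: A, B → D applies, adding D; A → C applies, adding C. So (A, B, E)⁺ = {A, B, C, D, E}.
This closure contains every attribute of T1, so T1 ∩ T2 → T1. The join is lossless.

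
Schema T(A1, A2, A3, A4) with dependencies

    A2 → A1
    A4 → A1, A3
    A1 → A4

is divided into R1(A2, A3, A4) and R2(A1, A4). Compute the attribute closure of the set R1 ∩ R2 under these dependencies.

R1 ∩ R2 = {A4}.
A4 → A1, A3 applies, adding A1, A3
Closure: {A1, A3, A4}.

A1, A3, A4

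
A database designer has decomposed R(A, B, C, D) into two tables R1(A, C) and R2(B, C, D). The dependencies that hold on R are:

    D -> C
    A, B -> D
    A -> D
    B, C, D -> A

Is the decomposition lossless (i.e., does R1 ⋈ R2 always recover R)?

Common attributes: R1 ∩ R2 = {C}.
No dependency enlarges {C}, so (C)⁺ = {C}.
The closure contains neither all of R1 = {A, C} nor all of R2 = {B, C, D}, so the common attributes are not a superkey of either fragment. The join is lossy.

No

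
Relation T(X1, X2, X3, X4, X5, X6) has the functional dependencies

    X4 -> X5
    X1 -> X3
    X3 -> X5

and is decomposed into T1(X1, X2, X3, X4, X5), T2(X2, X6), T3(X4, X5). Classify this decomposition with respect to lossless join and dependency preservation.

Lossless test (chase): applying each FD to every pair of rows produces no changes in the tableau, so no row becomes fully distinguished — the join is lossy.
Dependency preservation: every FD's attributes lie within a single fragment, so each can be enforced locally — preserved.

lossy but dependency-preserving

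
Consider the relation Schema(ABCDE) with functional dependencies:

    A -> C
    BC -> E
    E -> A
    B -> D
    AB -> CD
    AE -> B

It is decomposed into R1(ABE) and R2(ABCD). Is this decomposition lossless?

Common attributes: R1 ∩ R2 = {AB}.
Closure of {AB}: A → C applies, adding C; BC → E applies, adding E; B → D applies, adding D. So (AB)⁺ = {ABCDE}.
This closure contains every attribute of R1, so R1 ∩ R2 → R1. The join is lossless.

Yes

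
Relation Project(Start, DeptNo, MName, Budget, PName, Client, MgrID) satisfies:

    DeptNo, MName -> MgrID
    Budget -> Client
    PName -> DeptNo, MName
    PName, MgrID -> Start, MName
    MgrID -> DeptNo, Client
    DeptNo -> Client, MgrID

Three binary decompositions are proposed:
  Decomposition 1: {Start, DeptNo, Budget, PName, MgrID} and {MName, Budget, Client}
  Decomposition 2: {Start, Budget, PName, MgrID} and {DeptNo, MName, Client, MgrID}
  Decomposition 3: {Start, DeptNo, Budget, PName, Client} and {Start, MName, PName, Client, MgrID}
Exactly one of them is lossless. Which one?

Decomposition 3

Decomposition 1: common = {Budget}, closure = {Budget, Client} → lossy.
Decomposition 2: common = {MgrID}, closure = {DeptNo, Client, MgrID} → lossy.
Decomposition 3: common = {Start, PName, Client}, closure = {Start, DeptNo, MName, PName, Client, MgrID} → lossless.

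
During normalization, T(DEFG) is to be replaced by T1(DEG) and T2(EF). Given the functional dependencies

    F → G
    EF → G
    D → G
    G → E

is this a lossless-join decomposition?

Common attributes: T1 ∩ T2 = {E}.
No dependency enlarges {E}, so (E)⁺ = {E}.
The closure contains neither all of T1 = {DEG} nor all of T2 = {EF}, so the common attributes are not a superkey of either fragment. The join is lossy.

No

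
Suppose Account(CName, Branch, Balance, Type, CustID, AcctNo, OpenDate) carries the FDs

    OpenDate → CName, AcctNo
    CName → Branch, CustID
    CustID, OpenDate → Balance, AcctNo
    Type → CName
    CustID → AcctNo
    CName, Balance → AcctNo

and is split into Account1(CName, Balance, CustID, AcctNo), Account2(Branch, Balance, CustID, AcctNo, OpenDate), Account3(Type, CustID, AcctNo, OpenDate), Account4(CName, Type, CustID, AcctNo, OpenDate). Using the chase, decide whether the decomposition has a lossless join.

Chase test. Columns are CName, Branch, Balance, Type, CustID, AcctNo, OpenDate; row i has aⱼ where attribute j ∈ Accounti, else bᵢⱼ.
Initial tableau (one row per fragment):
  row 1: a1 b12 a3 b14 a5 a6 b17
  row 2: b21 a2 a3 b24 a5 a6 a7
  row 3: b31 b32 b33 a4 a5 a6 a7
  row 4: a1 b42 b43 a4 a5 a6 a7
Rows 2 and 3 agree on OpenDate; apply OpenDate→CName, AcctNo and equate their CName, AcctNo entries.
Rows 2 and 4 agree on OpenDate; apply OpenDate→CName, AcctNo and equate their CName, AcctNo entries.
Rows 1 and 2 agree on CName; apply CName→Branch, CustID and equate their Branch, CustID entries.
Rows 1 and 3 agree on CName; apply CName→Branch, CustID and equate their Branch, CustID entries.
Rows 1 and 4 agree on CName; apply CName→Branch, CustID and equate their Branch, CustID entries.
Rows 2 and 3 agree on CustID, OpenDate; apply CustID, OpenDate→Balance, AcctNo and equate their Balance, AcctNo entries.
Rows 2 and 4 agree on CustID, OpenDate; apply CustID, OpenDate→Balance, AcctNo and equate their Balance, AcctNo entries.
Row 3 is now all distinguished symbols — the join is lossless.

Yes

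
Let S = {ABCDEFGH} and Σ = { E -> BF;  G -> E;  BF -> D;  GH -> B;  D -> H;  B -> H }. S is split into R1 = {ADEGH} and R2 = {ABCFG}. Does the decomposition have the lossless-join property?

Yes

Common attributes: R1 ∩ R2 = {AG}.
Closure of {AG}: G → E applies, adding E; E → BF applies, adding BF; BF → D applies, adding D; D → H applies, adding H. So (AG)⁺ = {ABDEFGH}.
This closure contains every attribute of R1, so R1 ∩ R2 → R1. The join is lossless.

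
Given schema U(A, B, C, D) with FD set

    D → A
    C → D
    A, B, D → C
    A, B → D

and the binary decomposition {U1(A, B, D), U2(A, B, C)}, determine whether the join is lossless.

Yes

Common attributes: U1 ∩ U2 = {A, B}.
Closure of {A, B}: A, B → D applies, adding D; A, B, D → C applies, adding C. So (A, B)⁺ = {A, B, C, D}.
This closure contains every attribute of U1, so U1 ∩ U2 → U1. The join is lossless.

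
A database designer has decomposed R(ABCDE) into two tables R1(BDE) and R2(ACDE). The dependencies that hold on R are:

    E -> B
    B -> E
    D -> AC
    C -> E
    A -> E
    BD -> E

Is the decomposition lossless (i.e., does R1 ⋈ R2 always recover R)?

Yes

Common attributes: R1 ∩ R2 = {DE}.
Closure of {DE}: E → B applies, adding B; D → AC applies, adding AC. So (DE)⁺ = {ABCDE}.
This closure contains every attribute of R1, so R1 ∩ R2 → R1. The join is lossless.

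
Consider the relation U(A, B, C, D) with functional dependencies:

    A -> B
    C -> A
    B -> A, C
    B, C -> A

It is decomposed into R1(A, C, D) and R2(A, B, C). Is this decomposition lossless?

Common attributes: R1 ∩ R2 = {A, C}.
Closure of {A, C}: A → B applies, adding B. So (A, C)⁺ = {A, B, C}.
This closure contains every attribute of R2, so R1 ∩ R2 → R2. The join is lossless.

Yes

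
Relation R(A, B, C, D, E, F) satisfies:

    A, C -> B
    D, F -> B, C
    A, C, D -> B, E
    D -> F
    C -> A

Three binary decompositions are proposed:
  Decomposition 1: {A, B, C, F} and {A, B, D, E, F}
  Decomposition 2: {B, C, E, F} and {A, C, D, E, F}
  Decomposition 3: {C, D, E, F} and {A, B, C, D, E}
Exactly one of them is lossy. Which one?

Decomposition 1

Decomposition 1: common = {A, B, F}, closure = {A, B, F} → lossy.
Decomposition 2: common = {C, E, F}, closure = {A, B, C, E, F} → lossless.
Decomposition 3: common = {C, D, E}, closure = {A, B, C, D, E, F} → lossless.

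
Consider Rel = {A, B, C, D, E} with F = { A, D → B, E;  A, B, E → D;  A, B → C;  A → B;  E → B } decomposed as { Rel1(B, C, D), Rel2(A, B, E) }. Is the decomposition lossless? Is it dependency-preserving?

lossy and not dependency-preserving

Lossless test: (B)⁺ = {B}, which is a superkey of neither fragment — lossy.
Dependency preservation: the restricted closure of {A, D} across the fragments never reaches {B, E}, so A, D → B, E cannot be enforced without a join — not preserved.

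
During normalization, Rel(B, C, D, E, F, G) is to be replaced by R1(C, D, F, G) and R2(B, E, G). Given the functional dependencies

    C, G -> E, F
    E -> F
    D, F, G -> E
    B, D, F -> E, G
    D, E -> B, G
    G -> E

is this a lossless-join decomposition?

No

Common attributes: R1 ∩ R2 = {G}.
Closure of {G}: G → E applies, adding E; E → F applies, adding F. So (G)⁺ = {E, F, G}.
The closure contains neither all of R1 = {C, D, F, G} nor all of R2 = {B, E, G}, so the common attributes are not a superkey of either fragment. The join is lossy.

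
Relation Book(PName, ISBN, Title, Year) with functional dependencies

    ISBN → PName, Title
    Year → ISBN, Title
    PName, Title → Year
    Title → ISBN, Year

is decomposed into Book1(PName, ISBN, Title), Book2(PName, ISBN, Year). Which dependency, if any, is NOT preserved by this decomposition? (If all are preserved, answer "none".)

none

ISBN → PName, Title lies within Book1.
Year → ISBN, Title: restricted closure across fragments reaches ISBN, Title.
PName, Title → Year: restricted closure across fragments reaches Year.
Title → ISBN, Year: restricted closure across fragments reaches ISBN, Year.
Every dependency is enforceable on the fragments, so the decomposition is dependency-preserving.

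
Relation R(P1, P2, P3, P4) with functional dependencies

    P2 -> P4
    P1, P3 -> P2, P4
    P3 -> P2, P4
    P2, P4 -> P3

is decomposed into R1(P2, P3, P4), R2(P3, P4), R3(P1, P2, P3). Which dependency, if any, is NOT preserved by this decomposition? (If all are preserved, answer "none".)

P2 → P4 lies within R1.
P1, P3 → P2, P4: restricted closure across fragments reaches P2, P4.
P3 → P2, P4 lies within R1.
P2, P4 → P3 lies within R1.
Every dependency is enforceable on the fragments, so the decomposition is dependency-preserving.

none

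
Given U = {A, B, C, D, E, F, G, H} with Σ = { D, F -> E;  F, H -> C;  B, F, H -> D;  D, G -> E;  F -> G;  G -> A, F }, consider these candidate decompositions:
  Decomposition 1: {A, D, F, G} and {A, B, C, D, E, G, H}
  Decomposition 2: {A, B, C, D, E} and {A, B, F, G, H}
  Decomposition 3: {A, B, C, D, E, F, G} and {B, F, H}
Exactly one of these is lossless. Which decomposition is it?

Decomposition 1: common = {A, D, G}, closure = {A, D, E, F, G} → lossless.
Decomposition 2: common = {A, B}, closure = {A, B} → lossy.
Decomposition 3: common = {B, F}, closure = {A, B, F, G} → lossy.

Decomposition 1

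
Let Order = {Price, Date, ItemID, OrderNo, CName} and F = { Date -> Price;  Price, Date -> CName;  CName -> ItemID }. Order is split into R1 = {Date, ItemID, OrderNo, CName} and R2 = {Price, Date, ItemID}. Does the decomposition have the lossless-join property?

Yes

Common attributes: R1 ∩ R2 = {Date, ItemID}.
Closure of {Date, ItemID}: Date → Price applies, adding Price; Price, Date → CName applies, adding CName. So (Date, ItemID)⁺ = {Price, Date, ItemID, CName}.
This closure contains every attribute of R2, so R1 ∩ R2 → R2. The join is lossless.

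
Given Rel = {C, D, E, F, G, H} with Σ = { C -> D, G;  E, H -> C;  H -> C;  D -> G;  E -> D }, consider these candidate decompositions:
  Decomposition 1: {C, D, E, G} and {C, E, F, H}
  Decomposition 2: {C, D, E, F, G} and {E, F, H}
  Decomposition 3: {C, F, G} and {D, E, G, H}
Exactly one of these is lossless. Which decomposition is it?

Decomposition 1: common = {C, E}, closure = {C, D, E, G} → lossless.
Decomposition 2: common = {E, F}, closure = {D, E, F, G} → lossy.
Decomposition 3: common = {G}, closure = {G} → lossy.

Decomposition 1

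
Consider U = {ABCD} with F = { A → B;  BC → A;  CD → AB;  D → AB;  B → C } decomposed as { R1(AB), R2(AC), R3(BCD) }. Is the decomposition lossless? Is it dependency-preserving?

lossless and dependency-preserving

Lossless test (chase): Rows 1 and 2 agree on A; apply A→B and equate their B entries. Rows 2 and 3 agree on BC; apply BC→A and equate their A entries. Rows 1 and 2 agree on B; apply B→C and equate their C entries. Row 3 is now all distinguished symbols — the join is lossless.
Dependency preservation: BC → A; CD → AB; D → AB are not contained in any single fragment, but the restricted closure of each left-hand side across the fragments still reaches the right-hand side; the remaining FDs each lie inside some fragment. All dependencies are preserved.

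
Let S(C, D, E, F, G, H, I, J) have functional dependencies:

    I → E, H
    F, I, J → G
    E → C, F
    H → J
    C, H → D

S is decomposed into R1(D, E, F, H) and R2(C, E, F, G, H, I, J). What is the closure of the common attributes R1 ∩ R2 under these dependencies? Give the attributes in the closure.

C, D, E, F, H, J

R1 ∩ R2 = {E, F, H}.
E → C, F applies, adding C
H → J applies, adding J
C, H → D applies, adding D
Closure: {C, D, E, F, H, J}.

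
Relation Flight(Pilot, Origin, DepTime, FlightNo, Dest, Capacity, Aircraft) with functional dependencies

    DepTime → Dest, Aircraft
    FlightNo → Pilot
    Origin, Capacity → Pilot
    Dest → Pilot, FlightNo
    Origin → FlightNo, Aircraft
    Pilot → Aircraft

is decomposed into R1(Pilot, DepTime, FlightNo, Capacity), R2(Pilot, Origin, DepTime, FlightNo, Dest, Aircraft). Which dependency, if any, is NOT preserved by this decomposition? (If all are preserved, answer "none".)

none

DepTime → Dest, Aircraft lies within R2.
FlightNo → Pilot lies within R1.
Origin, Capacity → Pilot: restricted closure across fragments reaches Pilot.
Dest → Pilot, FlightNo lies within R2.
Origin → FlightNo, Aircraft lies within R2.
Pilot → Aircraft lies within R2.
Every dependency is enforceable on the fragments, so the decomposition is dependency-preserving.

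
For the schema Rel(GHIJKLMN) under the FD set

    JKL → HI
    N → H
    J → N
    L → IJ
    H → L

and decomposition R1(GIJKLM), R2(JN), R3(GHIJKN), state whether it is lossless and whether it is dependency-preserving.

lossless and dependency-preserving

Lossless test (chase): Rows 2 and 3 agree on N; apply N→H and equate their H entries. Rows 1 and 2 agree on J; apply J→N and equate their N entries. Rows 2 and 3 agree on H; apply H→L and equate their L entries. Rows 1 and 2 agree on N; apply N→H and equate their H entries. Rows 2 and 3 agree on L; apply L→IJ and equate their IJ entries. Rows 1 and 2 agree on H; apply H→L and equate their L entries. Row 1 is now all distinguished symbols — the join is lossless.
Dependency preservation: JKL → HI; H → L are not contained in any single fragment, but the restricted closure of each left-hand side across the fragments still reaches the right-hand side; the remaining FDs each lie inside some fragment. All dependencies are preserved.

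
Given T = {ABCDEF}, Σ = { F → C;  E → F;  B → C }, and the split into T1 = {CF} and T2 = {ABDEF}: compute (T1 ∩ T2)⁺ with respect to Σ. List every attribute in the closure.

CF

T1 ∩ T2 = {F}.
F → C applies, adding C
Closure: {CF}.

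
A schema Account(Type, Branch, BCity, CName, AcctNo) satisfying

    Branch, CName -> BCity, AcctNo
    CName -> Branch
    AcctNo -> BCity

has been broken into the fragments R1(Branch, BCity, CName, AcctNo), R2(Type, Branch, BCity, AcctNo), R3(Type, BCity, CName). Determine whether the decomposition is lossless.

Yes

Chase test. Columns are Type, Branch, BCity, CName, AcctNo; row i has aⱼ where attribute j ∈ Ri, else bᵢⱼ.
Initial tableau (one row per fragment):
  row 1: b11 a2 a3 a4 a5
  row 2: a1 a2 a3 b24 a5
  row 3: a1 b32 a3 a4 b35
Rows 1 and 3 agree on CName; apply CName→Branch and equate their Branch entries.
Rows 1 and 3 agree on Branch, CName; apply Branch, CName→BCity, AcctNo and equate their BCity, AcctNo entries.
Row 3 is now all distinguished symbols — the join is lossless.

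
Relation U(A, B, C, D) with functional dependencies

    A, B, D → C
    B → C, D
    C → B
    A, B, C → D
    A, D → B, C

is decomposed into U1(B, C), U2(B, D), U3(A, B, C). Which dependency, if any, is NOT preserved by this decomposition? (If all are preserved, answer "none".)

Check A, D → B, C: no single fragment contains all of {A, B, C, D}, and the restricted closure of {A, D} across the fragments never reaches {B, C}.
A, B, D → C is preserved.
B → C, D is preserved.
C → B is preserved.
A, B, C → D is preserved.

A, D → B, C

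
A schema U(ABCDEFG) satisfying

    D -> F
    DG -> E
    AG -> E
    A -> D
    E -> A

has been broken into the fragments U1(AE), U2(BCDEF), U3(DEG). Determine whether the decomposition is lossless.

No

Chase test. Columns are ABCDEFG; row i has aⱼ where attribute j ∈ Ui, else bᵢⱼ.
Initial tableau (one row per fragment):
  row 1: a1 b12 b13 b14 a5 b16 b17
  row 2: b21 a2 a3 a4 a5 a6 b27
  row 3: b31 b32 b33 a4 a5 b36 a7
Rows 2 and 3 agree on D; apply D→F and equate their F entries.
Rows 1 and 2 agree on E; apply E→A and equate their A entries.
Rows 1 and 3 agree on E; apply E→A and equate their A entries.
Rows 1 and 2 agree on A; apply A→D and equate their D entries.
Rows 1 and 2 agree on D; apply D→F and equate their F entries.
No row becomes fully distinguished — the join is lossy.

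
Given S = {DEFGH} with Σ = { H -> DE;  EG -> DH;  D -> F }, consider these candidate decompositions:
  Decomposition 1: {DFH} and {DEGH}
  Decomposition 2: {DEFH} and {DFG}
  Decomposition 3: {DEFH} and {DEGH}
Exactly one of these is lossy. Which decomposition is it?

Decomposition 1: common = {DH}, closure = {DEFH} → lossless.
Decomposition 2: common = {DF}, closure = {DF} → lossy.
Decomposition 3: common = {DEH}, closure = {DEFH} → lossless.

Decomposition 2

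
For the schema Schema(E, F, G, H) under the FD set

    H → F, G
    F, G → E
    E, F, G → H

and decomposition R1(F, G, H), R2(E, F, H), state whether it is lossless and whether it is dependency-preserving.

lossless and dependency-preserving

Lossless test: (F, H)⁺ = {E, F, G, H}, which contains all of one fragment — lossless.
Dependency preservation: F, G → E; E, F, G → H are not contained in any single fragment, but the restricted closure of each left-hand side across the fragments still reaches the right-hand side; the remaining FDs each lie inside some fragment. All dependencies are preserved.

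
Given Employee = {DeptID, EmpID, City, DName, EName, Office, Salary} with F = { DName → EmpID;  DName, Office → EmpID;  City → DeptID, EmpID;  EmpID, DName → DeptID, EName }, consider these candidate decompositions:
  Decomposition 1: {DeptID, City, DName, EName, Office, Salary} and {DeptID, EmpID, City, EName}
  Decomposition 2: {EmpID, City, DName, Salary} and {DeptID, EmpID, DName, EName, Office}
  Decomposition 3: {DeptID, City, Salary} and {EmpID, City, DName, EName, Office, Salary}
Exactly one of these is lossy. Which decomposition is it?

Decomposition 2

Decomposition 1: common = {DeptID, City, EName}, closure = {DeptID, EmpID, City, EName} → lossless.
Decomposition 2: common = {EmpID, DName}, closure = {DeptID, EmpID, DName, EName} → lossy.
Decomposition 3: common = {City, Salary}, closure = {DeptID, EmpID, City, Salary} → lossless.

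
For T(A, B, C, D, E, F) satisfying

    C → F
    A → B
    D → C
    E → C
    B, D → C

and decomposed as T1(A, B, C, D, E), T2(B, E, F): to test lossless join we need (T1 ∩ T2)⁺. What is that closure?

B, C, E, F

T1 ∩ T2 = {B, E}.
E → C applies, adding C
C → F applies, adding F
Closure: {B, C, E, F}.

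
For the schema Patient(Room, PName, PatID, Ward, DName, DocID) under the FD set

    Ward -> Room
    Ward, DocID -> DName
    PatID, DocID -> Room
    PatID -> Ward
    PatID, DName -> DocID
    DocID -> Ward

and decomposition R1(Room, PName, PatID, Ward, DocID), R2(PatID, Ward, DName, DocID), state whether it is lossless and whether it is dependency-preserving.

Lossless test: (PatID, Ward, DocID)⁺ = {Room, PatID, Ward, DName, DocID}, which contains all of one fragment — lossless.
Dependency preservation: every FD's attributes lie within a single fragment, so each can be enforced locally — preserved.

lossless and dependency-preserving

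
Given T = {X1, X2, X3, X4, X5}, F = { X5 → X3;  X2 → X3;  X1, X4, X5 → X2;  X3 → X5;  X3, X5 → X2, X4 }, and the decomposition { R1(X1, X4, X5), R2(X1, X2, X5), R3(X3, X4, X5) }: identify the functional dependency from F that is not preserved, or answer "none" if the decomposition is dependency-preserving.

X5 → X3 lies within R3.
X2 → X3: restricted closure across fragments reaches X3.
X1, X4, X5 → X2: restricted closure across fragments reaches X2.
X3 → X5 lies within R3.
X3, X5 → X2, X4: restricted closure across fragments reaches X2, X4.
Every dependency is enforceable on the fragments, so the decomposition is dependency-preserving.

none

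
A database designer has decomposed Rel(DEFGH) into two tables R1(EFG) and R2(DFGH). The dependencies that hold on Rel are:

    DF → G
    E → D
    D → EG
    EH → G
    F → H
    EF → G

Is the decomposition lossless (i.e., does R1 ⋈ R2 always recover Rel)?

No

Common attributes: R1 ∩ R2 = {FG}.
Closure of {FG}: F → H applies, adding H. So (FG)⁺ = {FGH}.
The closure contains neither all of R1 = {EFG} nor all of R2 = {DFGH}, so the common attributes are not a superkey of either fragment. The join is lossy.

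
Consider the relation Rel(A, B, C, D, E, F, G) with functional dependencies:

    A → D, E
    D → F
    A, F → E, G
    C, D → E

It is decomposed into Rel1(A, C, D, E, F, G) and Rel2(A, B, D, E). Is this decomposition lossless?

Common attributes: Rel1 ∩ Rel2 = {A, D, E}.
Closure of {A, D, E}: D → F applies, adding F; A, F → E, G applies, adding G. So (A, D, E)⁺ = {A, D, E, F, G}.
The closure contains neither all of Rel1 = {A, C, D, E, F, G} nor all of Rel2 = {A, B, D, E}, so the common attributes are not a superkey of either fragment. The join is lossy.

No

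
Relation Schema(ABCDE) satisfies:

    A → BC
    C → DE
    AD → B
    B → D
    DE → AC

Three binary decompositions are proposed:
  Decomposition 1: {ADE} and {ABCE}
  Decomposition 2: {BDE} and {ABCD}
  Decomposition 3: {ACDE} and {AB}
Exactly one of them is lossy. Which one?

Decomposition 2

Decomposition 1: common = {AE}, closure = {ABCDE} → lossless.
Decomposition 2: common = {BD}, closure = {BD} → lossy.
Decomposition 3: common = {A}, closure = {ABCDE} → lossless.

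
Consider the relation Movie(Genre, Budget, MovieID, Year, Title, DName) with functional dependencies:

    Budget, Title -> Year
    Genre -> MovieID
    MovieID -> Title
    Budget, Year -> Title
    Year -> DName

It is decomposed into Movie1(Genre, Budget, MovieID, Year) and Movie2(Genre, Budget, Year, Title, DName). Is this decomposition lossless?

Yes

Common attributes: Movie1 ∩ Movie2 = {Genre, Budget, Year}.
Closure of {Genre, Budget, Year}: Genre → MovieID applies, adding MovieID; MovieID → Title applies, adding Title; Year → DName applies, adding DName. So (Genre, Budget, Year)⁺ = {Genre, Budget, MovieID, Year, Title, DName}.
This closure contains every attribute of Movie1, so Movie1 ∩ Movie2 → Movie1. The join is lossless.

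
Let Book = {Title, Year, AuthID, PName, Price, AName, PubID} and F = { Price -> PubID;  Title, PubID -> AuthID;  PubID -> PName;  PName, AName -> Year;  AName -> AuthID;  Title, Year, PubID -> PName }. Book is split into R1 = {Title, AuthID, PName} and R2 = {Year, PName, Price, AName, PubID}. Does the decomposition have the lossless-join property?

No

Common attributes: R1 ∩ R2 = {PName}.
No dependency enlarges {PName}, so (PName)⁺ = {PName}.
The closure contains neither all of R1 = {Title, AuthID, PName} nor all of R2 = {Year, PName, Price, AName, PubID}, so the common attributes are not a superkey of either fragment. The join is lossy.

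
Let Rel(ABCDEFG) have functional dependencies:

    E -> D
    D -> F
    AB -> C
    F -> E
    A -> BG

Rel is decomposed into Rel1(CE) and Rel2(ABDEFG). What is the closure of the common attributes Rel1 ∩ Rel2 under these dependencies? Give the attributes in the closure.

DEF

Rel1 ∩ Rel2 = {E}.
E → D applies, adding D
D → F applies, adding F
Closure: {DEF}.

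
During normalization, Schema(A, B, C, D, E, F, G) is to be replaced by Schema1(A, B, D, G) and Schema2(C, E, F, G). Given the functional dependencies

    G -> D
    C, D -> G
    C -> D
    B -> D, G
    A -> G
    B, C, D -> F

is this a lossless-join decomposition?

No

Common attributes: Schema1 ∩ Schema2 = {G}.
Closure of {G}: G → D applies, adding D. So (G)⁺ = {D, G}.
The closure contains neither all of Schema1 = {A, B, D, G} nor all of Schema2 = {C, E, F, G}, so the common attributes are not a superkey of either fragment. The join is lossy.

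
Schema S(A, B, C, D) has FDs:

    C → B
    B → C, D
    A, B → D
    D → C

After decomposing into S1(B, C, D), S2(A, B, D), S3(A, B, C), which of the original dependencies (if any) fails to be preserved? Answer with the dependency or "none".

C → B lies within S1.
B → C, D lies within S1.
A, B → D lies within S2.
D → C lies within S1.
Every dependency is enforceable on the fragments, so the decomposition is dependency-preserving.

none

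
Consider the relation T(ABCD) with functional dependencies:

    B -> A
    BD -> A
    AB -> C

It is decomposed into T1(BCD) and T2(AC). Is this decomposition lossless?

Common attributes: T1 ∩ T2 = {C}.
No dependency enlarges {C}, so (C)⁺ = {C}.
The closure contains neither all of T1 = {BCD} nor all of T2 = {AC}, so the common attributes are not a superkey of either fragment. The join is lossy.

No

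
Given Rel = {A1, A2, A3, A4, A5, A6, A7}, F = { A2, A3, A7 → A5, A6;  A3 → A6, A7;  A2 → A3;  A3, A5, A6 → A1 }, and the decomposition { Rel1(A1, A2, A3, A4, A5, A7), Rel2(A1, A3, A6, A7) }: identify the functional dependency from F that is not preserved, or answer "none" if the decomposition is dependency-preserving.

A2, A3, A7 → A5, A6: restricted closure across fragments reaches A5, A6.
A3 → A6, A7 lies within Rel2.
A2 → A3 lies within Rel1.
A3, A5, A6 → A1: restricted closure across fragments reaches A1.
Every dependency is enforceable on the fragments, so the decomposition is dependency-preserving.

none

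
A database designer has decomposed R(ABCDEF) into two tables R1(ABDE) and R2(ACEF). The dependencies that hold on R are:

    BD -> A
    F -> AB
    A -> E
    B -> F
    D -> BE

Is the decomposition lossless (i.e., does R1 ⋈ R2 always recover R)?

Common attributes: R1 ∩ R2 = {AE}.
No dependency enlarges {AE}, so (AE)⁺ = {AE}.
The closure contains neither all of R1 = {ABDE} nor all of R2 = {ACEF}, so the common attributes are not a superkey of either fragment. The join is lossy.

No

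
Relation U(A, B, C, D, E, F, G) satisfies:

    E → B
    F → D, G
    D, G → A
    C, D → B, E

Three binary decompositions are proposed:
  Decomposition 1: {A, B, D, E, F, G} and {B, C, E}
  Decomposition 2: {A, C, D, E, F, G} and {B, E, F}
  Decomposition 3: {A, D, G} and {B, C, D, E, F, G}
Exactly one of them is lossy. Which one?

Decomposition 1

Decomposition 1: common = {B, E}, closure = {B, E} → lossy.
Decomposition 2: common = {E, F}, closure = {A, B, D, E, F, G} → lossless.
Decomposition 3: common = {D, G}, closure = {A, D, G} → lossless.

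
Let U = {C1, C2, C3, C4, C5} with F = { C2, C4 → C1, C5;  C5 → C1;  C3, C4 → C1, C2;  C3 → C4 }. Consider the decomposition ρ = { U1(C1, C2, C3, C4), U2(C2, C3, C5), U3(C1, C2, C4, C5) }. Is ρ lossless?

Yes

Chase test. Columns are C1, C2, C3, C4, C5; row i has aⱼ where attribute j ∈ Ui, else bᵢⱼ.
Initial tableau (one row per fragment):
  row 1: a1 a2 a3 a4 b15
  row 2: b21 a2 a3 b24 a5
  row 3: a1 a2 b33 a4 a5
Rows 1 and 3 agree on C2, C4; apply C2, C4→C1, C5 and equate their C1, C5 entries.
Rows 1 and 2 agree on C5; apply C5→C1 and equate their C1 entries.
Rows 1 and 2 agree on C3; apply C3→C4 and equate their C4 entries.
Row 1 is now all distinguished symbols — the join is lossless.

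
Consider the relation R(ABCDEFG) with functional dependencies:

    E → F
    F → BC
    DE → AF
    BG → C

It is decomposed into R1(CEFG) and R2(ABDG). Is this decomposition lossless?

No

Common attributes: R1 ∩ R2 = {G}.
No dependency enlarges {G}, so (G)⁺ = {G}.
The closure contains neither all of R1 = {CEFG} nor all of R2 = {ABDG}, so the common attributes are not a superkey of either fragment. The join is lossy.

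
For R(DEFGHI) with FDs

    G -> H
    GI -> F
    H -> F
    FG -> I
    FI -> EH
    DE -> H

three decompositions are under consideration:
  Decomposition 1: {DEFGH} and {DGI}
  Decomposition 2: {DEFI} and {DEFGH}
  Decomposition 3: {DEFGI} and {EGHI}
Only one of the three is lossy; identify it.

Decomposition 1: common = {DG}, closure = {DEFGHI} → lossless.
Decomposition 2: common = {DEF}, closure = {DEFH} → lossy.
Decomposition 3: common = {EGI}, closure = {EFGHI} → lossless.

Decomposition 2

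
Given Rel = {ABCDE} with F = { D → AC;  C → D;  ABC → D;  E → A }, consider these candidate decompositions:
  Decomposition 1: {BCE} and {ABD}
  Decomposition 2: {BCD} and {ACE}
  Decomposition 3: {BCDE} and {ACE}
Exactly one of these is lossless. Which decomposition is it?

Decomposition 1: common = {B}, closure = {B} → lossy.
Decomposition 2: common = {C}, closure = {ACD} → lossy.
Decomposition 3: common = {CE}, closure = {ACDE} → lossless.

Decomposition 3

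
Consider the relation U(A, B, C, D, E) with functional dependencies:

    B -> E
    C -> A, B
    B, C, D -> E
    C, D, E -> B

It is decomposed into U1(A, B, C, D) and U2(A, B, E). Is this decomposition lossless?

Yes

Common attributes: U1 ∩ U2 = {A, B}.
Closure of {A, B}: B → E applies, adding E. So (A, B)⁺ = {A, B, E}.
This closure contains every attribute of U2, so U1 ∩ U2 → U2. The join is lossless.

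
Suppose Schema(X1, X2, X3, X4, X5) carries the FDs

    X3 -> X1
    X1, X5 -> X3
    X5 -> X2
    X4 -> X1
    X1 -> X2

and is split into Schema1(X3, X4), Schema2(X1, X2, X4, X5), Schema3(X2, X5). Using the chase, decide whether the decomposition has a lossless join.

Chase test. Columns are X1, X2, X3, X4, X5; row i has aⱼ where attribute j ∈ Schemai, else bᵢⱼ.
Initial tableau (one row per fragment):
  row 1: b11 b12 a3 a4 b15
  row 2: a1 a2 b23 a4 a5
  row 3: b31 a2 b33 b34 a5
Rows 1 and 2 agree on X4; apply X4→X1 and equate their X1 entries.
Rows 1 and 2 agree on X1; apply X1→X2 and equate their X2 entries.
No row becomes fully distinguished — the join is lossy.

No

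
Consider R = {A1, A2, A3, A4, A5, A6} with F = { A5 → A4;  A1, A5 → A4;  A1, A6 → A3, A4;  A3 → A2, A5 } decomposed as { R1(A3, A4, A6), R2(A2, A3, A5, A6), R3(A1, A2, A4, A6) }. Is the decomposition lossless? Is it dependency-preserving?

Lossless test (chase): Rows 1 and 2 agree on A3; apply A3→A2, A5 and equate their A2, A5 entries. Rows 1 and 2 agree on A5; apply A5→A4 and equate their A4 entries. No row becomes fully distinguished — the join is lossy.
Dependency preservation: the restricted closure of {A5} across the fragments never reaches {A4}, so A5 → A4 cannot be enforced without a join — not preserved.

lossy and not dependency-preserving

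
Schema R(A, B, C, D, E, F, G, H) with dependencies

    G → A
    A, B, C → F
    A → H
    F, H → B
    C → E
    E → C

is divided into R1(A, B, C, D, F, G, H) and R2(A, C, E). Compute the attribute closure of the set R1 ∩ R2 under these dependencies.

R1 ∩ R2 = {A, C}.
A → H applies, adding H
C → E applies, adding E
Closure: {A, C, E, H}.

A, C, E, H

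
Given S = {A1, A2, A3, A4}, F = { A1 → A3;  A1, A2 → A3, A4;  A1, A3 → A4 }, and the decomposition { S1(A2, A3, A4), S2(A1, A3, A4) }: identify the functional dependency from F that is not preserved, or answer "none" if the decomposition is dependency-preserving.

A1 → A3 lies within S2.
A1, A2 → A3, A4: restricted closure across fragments reaches A3, A4.
A1, A3 → A4 lies within S2.
Every dependency is enforceable on the fragments, so the decomposition is dependency-preserving.

none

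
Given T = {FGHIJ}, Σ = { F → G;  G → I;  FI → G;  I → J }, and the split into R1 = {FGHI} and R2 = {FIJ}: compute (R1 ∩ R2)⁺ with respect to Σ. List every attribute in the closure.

FGIJ

R1 ∩ R2 = {FI}.
F → G applies, adding G
I → J applies, adding J
Closure: {FGIJ}.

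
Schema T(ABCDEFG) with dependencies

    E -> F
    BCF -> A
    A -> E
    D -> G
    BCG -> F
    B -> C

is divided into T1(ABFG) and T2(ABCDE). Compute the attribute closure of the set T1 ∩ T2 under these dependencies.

T1 ∩ T2 = {AB}.
A → E applies, adding E
B → C applies, adding C
E → F applies, adding F
Closure: {ABCEF}.

ABCEF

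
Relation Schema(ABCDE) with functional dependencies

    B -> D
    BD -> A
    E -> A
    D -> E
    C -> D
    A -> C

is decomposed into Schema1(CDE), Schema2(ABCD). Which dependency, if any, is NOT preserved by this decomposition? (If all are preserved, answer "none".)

none

B → D lies within Schema2.
BD → A lies within Schema2.
E → A: restricted closure across fragments reaches A.
D → E lies within Schema1.
C → D lies within Schema1.
A → C lies within Schema2.
Every dependency is enforceable on the fragments, so the decomposition is dependency-preserving.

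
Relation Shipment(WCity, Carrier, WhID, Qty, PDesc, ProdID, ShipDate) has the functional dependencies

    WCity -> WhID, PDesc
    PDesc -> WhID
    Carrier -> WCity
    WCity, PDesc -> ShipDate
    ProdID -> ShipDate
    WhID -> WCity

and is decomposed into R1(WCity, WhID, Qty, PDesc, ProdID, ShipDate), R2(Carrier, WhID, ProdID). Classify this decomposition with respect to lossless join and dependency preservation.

lossy but dependency-preserving

Lossless test: (WhID, ProdID)⁺ = {WCity, WhID, PDesc, ProdID, ShipDate}, which is a superkey of neither fragment — lossy.
Dependency preservation: Carrier → WCity is not contained in any single fragment, but the restricted closure of its left-hand side across the fragments still reaches the right-hand side; the remaining FDs each lie inside some fragment. All dependencies are preserved.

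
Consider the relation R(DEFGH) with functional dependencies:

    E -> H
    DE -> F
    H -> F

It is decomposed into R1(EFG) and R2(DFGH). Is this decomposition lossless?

No

Common attributes: R1 ∩ R2 = {FG}.
No dependency enlarges {FG}, so (FG)⁺ = {FG}.
The closure contains neither all of R1 = {EFG} nor all of R2 = {DFGH}, so the common attributes are not a superkey of either fragment. The join is lossy.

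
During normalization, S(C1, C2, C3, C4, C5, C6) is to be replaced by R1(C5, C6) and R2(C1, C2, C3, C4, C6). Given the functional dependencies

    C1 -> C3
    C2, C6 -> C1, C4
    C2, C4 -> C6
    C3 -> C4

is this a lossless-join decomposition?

Common attributes: R1 ∩ R2 = {C6}.
No dependency enlarges {C6}, so (C6)⁺ = {C6}.
The closure contains neither all of R1 = {C5, C6} nor all of R2 = {C1, C2, C3, C4, C6}, so the common attributes are not a superkey of either fragment. The join is lossy.

No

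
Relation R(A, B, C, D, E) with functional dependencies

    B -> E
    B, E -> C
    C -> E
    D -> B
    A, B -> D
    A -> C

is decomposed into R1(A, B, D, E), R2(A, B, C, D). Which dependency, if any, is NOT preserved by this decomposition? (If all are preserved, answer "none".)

C -> E

Check C → E: no single fragment contains all of {C, E}, and the restricted closure of {C} across the fragments never reaches {E}.
B → E is preserved.
B, E → C is preserved.
D → B is preserved.
A, B → D is preserved.
A → C is preserved.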